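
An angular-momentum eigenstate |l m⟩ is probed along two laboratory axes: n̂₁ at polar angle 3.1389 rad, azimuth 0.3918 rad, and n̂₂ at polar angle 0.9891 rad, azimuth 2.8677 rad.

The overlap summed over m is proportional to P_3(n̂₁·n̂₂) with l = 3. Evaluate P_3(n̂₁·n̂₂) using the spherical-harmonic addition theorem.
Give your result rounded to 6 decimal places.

Addition theorem: P_3(cos γ) = (4π/7) Σ_m Y*_{lm}(Ω₁) Y_{lm}(Ω₂), m = −3…3:
  term(m=-3) = 0.00000 - 0.00000j   from Y*(Ω₁)=0.00000 + 0.00000j, Y(Ω₂)=-0.16573 - 0.17821j
  term(m=-2) = -0.00000 - 0.00000j   from Y*(Ω₁)=-0.00001 - 0.00001j, Y(Ω₂)=0.33465 + 0.20416j
  term(m=-1) = -0.00038 - 0.00030j   from Y*(Ω₁)=0.00322 + 0.00133j, Y(Ω₂)=-0.13243 - 0.03721j
  term(m=+0) = 0.22810 + 0.00000j   from Y*(Ω₁)=-0.74634 + 0.00000j, Y(Ω₂)=-0.30562 + 0.00000j
  term(m=+1) = -0.00038 + 0.00030j   from Y*(Ω₁)=-0.00322 + 0.00133j, Y(Ω₂)=0.13243 - 0.03721j
  term(m=+2) = -0.00000 + 0.00000j   from Y*(Ω₁)=-0.00001 + 0.00001j, Y(Ω₂)=0.33465 - 0.20416j
  term(m=+3) = 0.00000 + 0.00000j   from Y*(Ω₁)=-0.00000 + 0.00000j, Y(Ω₂)=0.16573 - 0.17821j
Total Σ_m = 0.22734 - 0.00000j. Multiply by 1.795196: 0.40813 - 0.00000j. P_3(cos γ) = 0.408127

0.408127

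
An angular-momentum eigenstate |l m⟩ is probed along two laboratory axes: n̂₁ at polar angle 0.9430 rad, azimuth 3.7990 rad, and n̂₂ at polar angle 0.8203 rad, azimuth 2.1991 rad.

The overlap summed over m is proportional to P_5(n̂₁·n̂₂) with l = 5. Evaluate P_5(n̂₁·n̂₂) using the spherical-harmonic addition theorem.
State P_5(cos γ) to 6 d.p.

0.291028

Expand P_5 via completeness: Σ_{m} conj(Y_{5,m}) at Ω₁ times Y_{5,m} at Ω₂ —
  m=-5: 0.15946 + 0.02336j × -0.00001 + 0.09711j = -0.00227 + 0.01548j  (running Σ = -0.00227 + 0.01548j)
  m=-4: -0.32244 + 0.18119j × -0.23167 - 0.16834j = 0.10520 + 0.01230j  (running Σ = 0.10293 + 0.02779j)
  m=-3: 0.15083 - 0.35534j × 0.41007 - 0.13322j = 0.01451 - 0.16581j  (running Σ = 0.11744 - 0.13802j)
  m=-2: 0.00578 + 0.02207j × -0.07554 + 0.23247j = -0.00557 - 0.00032j  (running Σ = 0.11188 - 0.13834j)
  m=-1: 0.27300 + 0.21074j × 0.13335 + 0.18355j = -0.00228 + 0.07821j  (running Σ = 0.10960 - 0.06013j)
  m=0: -0.11343 + 0.00000j × -0.31340 + 0.00000j = 0.03555 + 0.00000j  (running Σ = 0.14515 - 0.06013j)
  m=1: -0.27300 + 0.21074j × -0.13335 + 0.18355j = -0.00228 - 0.07821j  (running Σ = 0.14287 - 0.13834j)
  m=2: 0.00578 - 0.02207j × -0.07554 - 0.23247j = -0.00557 + 0.00032j  (running Σ = 0.13731 - 0.13802j)
  m=3: -0.15083 - 0.35534j × -0.41007 - 0.13322j = 0.01451 + 0.16581j  (running Σ = 0.15182 + 0.02779j)
  m=4: -0.32244 - 0.18119j × -0.23167 + 0.16834j = 0.10520 - 0.01230j  (running Σ = 0.25702 + 0.01548j)
  m=5: -0.15946 + 0.02336j × 0.00001 + 0.09711j = -0.00227 - 0.01548j  (running Σ = 0.25475 - 0.00000j)
Total Σ_m = 0.25475 - 0.00000j. Multiply by 1.142397: 0.29103 - 0.00000j. P_5(cos γ) = 0.291028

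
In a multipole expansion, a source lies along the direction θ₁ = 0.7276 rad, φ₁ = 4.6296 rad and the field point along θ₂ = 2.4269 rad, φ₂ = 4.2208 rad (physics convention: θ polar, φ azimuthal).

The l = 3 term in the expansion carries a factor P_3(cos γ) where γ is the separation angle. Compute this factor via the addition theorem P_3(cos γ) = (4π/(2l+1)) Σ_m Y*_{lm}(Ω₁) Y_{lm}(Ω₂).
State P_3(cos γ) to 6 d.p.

Term-by-term m-sum for l=3 (normalisation 4π/7 = 1.795196):
  [-3]  conj(Y_{3,-3})(Ω₁) = +0.030172+0.118975i ; Y_{3,-3}(Ω₂) = +0.116911-0.011261i ; Δ = +0.004867+0.013570i
  [-2]  conj(Y_{3,-2})(Ω₁) = -0.332966+0.055641i ; Y_{3,-2}(Ω₂) = +0.183807+0.275940i ; Δ = -0.076555-0.081651i
  [-1]  conj(Y_{3,-1})(Ω₁) = -0.031787-0.383072i ; Y_{3,-1}(Ω₂) = -0.185196+0.345882i ; Δ = +0.138384+0.059949i
  [+0]  conj(Y_{3,0})(Ω₁) = -0.058983-0.000000i ; Y_{3,0}(Ω₂) = +0.041616+0.000000i ; Δ = -0.002455-0.000000i
  [+1]  conj(Y_{3,1})(Ω₁) = +0.031787-0.383072i ; Y_{3,1}(Ω₂) = +0.185196+0.345882i ; Δ = +0.138384-0.059949i
  [+2]  conj(Y_{3,2})(Ω₁) = -0.332966-0.055641i ; Y_{3,2}(Ω₂) = +0.183807-0.275940i ; Δ = -0.076555+0.081651i
  [+3]  conj(Y_{3,3})(Ω₁) = -0.030172+0.118975i ; Y_{3,3}(Ω₂) = -0.116911-0.011261i ; Δ = +0.004867-0.013570i
Total Σ_m = +0.130939-0.000000i. Multiply by 1.795196: +0.235061-0.000000i. P_3(cos γ) = 0.235061

0.235061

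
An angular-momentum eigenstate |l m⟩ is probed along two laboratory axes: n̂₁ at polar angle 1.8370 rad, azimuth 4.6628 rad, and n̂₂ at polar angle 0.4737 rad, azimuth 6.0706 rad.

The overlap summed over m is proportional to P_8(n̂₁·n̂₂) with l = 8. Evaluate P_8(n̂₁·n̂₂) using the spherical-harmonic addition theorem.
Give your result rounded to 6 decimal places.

0.049121

Expand P_8 via completeness: Σ_{m} conj(Y_{8,m}) at Ω₁ times Y_{8,m} at Ω₂ —
  m=-8: (0.356839, -0.149488) × (-0.000125, 0.000959) = (0.000099, 0.000361)  (running Σ = (0.000099, 0.000361))
  m=-7: (-0.143554, -0.396808) × (0.000623, 0.007517) = (0.002893, -0.001326)  (running Σ = (0.002992, -0.000966))
  m=-6: (-0.011055, 0.003390) × (0.010739, 0.035306) = (-0.000238, -0.000354)  (running Σ = (0.002754, -0.001319))
  m=-5: (-0.086090, -0.340069) × (0.061724, 0.110902) = (0.032400, -0.030538)  (running Σ = (0.035154, -0.031857))
  m=-4: (-0.140235, 0.028187) × (0.204633, 0.233101) = (-0.035267, -0.026921)  (running Σ = (-0.000113, -0.058778))
  m=-3: (-0.042434, -0.283130) × (0.407148, 0.301722) = (0.068150, -0.128079)  (running Σ = (0.068036, -0.186857))
  m=-2: (-0.193084, 0.019213) × (0.395679, 0.179159) = (-0.079841, -0.026991)  (running Σ = (-0.011805, -0.213848))
  m=-1: (-0.012526, -0.252386) × (-0.085025, -0.018352) = (-0.003567, 0.021689)  (running Σ = (-0.015372, -0.192159))
  m=0: (-0.207565, -0.000000) × (-0.468268, 0.000000) = (0.097196, 0.000000)  (running Σ = (0.081824, -0.192159))
  m=1: (0.012526, -0.252386) × (0.085025, -0.018352) = (-0.003567, -0.021689)  (running Σ = (0.078257, -0.213848))
  m=2: (-0.193084, -0.019213) × (0.395679, -0.179159) = (-0.079841, 0.026991)  (running Σ = (-0.001584, -0.186857))
  m=3: (0.042434, -0.283130) × (-0.407148, 0.301722) = (0.068150, 0.128079)  (running Σ = (0.066565, -0.058778))
  m=4: (-0.140235, -0.028187) × (0.204633, -0.233101) = (-0.035267, 0.026921)  (running Σ = (0.031298, -0.031857))
  m=5: (0.086090, -0.340069) × (-0.061724, 0.110902) = (0.032400, 0.030538)  (running Σ = (0.063699, -0.001319))
  m=6: (-0.011055, -0.003390) × (0.010739, -0.035306) = (-0.000238, 0.000354)  (running Σ = (0.063460, -0.000966))
  m=7: (0.143554, -0.396808) × (-0.000623, 0.007517) = (0.002893, 0.001326)  (running Σ = (0.066354, 0.000361))
  m=8: (0.356839, 0.149488) × (-0.000125, -0.000959) = (0.000099, -0.000361)  (running Σ = (0.066452, 0.000000))
Total Σ_m = (0.066452, 0.000000). Multiply by 0.739198: (0.049121, 0.000000). P_8(cos γ) = 0.049121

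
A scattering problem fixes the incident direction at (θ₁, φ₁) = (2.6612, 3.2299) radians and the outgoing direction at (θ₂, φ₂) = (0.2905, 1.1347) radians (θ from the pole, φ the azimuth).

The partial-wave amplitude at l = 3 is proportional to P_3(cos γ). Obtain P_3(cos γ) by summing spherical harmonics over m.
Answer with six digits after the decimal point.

-0.547117

Term-by-term m-sum for l=3 (normalisation 4π/7 = 1.795196):
  [-3]  conj(Y_{3,-3})(Ω₁) = (-0.039740, -0.010782) ; Y_{3,-3}(Ω₂) = (-0.009469, 0.002544) ; Δ = (0.000404, 0.000001)
  [-2]  conj(Y_{3,-2})(Ω₁) = (-0.190542, -0.034007) ; Y_{3,-2}(Ω₂) = (-0.051666, -0.061515) ; Δ = (0.007753, 0.013478)
  [-1]  conj(Y_{3,-1})(Ω₁) = (-0.436218, -0.038622) ; Y_{3,-1}(Ω₂) = (0.140366, -0.301202) ; Δ = (-0.072863, 0.125968)
  [+0]  conj(Y_{3,0})(Ω₁) = (-0.308497, -0.000000) ; Y_{3,0}(Ω₂) = (0.568413, 0.000000) ; Δ = (-0.175354, -0.000000)
  [+1]  conj(Y_{3,1})(Ω₁) = (0.436218, -0.038622) ; Y_{3,1}(Ω₂) = (-0.140366, -0.301202) ; Δ = (-0.072863, -0.125968)
  [+2]  conj(Y_{3,2})(Ω₁) = (-0.190542, 0.034007) ; Y_{3,2}(Ω₂) = (-0.051666, 0.061515) ; Δ = (0.007753, -0.013478)
  [+3]  conj(Y_{3,3})(Ω₁) = (0.039740, -0.010782) ; Y_{3,3}(Ω₂) = (0.009469, 0.002544) ; Δ = (0.000404, -0.000001)
Total Σ_m = (-0.304767, -0.000000). Multiply by 1.795196: (-0.547117, -0.000000). P_3(cos γ) = -0.547117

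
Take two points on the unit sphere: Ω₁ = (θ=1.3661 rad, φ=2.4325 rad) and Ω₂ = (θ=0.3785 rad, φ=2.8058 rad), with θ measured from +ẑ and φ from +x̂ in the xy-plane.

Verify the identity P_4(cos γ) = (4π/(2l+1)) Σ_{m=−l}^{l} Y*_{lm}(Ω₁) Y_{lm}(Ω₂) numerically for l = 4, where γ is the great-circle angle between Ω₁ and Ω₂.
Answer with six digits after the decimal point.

Summing Y*_{l m}(θ₁,φ₁)·Y_{l m}(θ₂,φ₂) over m ∈ [−4, 4]; prefactor 4π/(2·4+1) = 1.396263:
  m=-4: -0.38792 - 0.12222j × 0.00186 + 0.00804j = 0.00026 - 0.00335j  (running Σ = 0.00026 - 0.00335j)
  m=-3: 0.12615 + 0.20279j × -0.03134 - 0.04962j = 0.00611 - 0.01262j  (running Σ = 0.00637 - 0.01596j)
  m=-2: -0.03465 + 0.22530j × 0.18038 + 0.14337j = -0.03855 + 0.03567j  (running Σ = -0.03218 + 0.01971j)
  m=-1: 0.19371 - 0.16620j × -0.46689 - 0.16295j = -0.11752 + 0.04603j  (running Σ = -0.14971 + 0.06574j)
  m=0: 0.19255 + 0.00000j × 0.33752 + 0.00000j = 0.06499 + 0.00000j  (running Σ = -0.08472 + 0.06574j)
  m=1: -0.19371 - 0.16620j × 0.46689 - 0.16295j = -0.11752 - 0.04603j  (running Σ = -0.20224 + 0.01971j)
  m=2: -0.03465 - 0.22530j × 0.18038 - 0.14337j = -0.03855 - 0.03567j  (running Σ = -0.24079 - 0.01596j)
  m=3: -0.12615 + 0.20279j × 0.03134 - 0.04962j = 0.00611 + 0.01262j  (running Σ = -0.23468 - 0.00335j)
  m=4: -0.38792 + 0.12222j × 0.00186 - 0.00804j = 0.00026 + 0.00335j  (running Σ = -0.23442 - 0.00000j)
Σ over m = -0.23442 - 0.00000j; ×(4π/9) → -0.32732 - 0.00000j. Real part: -0.327318

-0.327318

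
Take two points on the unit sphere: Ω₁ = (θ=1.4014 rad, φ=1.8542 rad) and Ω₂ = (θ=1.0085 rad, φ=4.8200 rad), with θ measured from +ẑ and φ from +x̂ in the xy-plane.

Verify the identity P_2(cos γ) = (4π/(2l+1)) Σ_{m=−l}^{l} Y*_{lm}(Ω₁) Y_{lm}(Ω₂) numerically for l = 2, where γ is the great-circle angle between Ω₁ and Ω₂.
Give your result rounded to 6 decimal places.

Expand P_2 via completeness: Σ_{m} conj(Y_{2,m}) at Ω₁ times Y_{2,m} at Ω₂ —
  term(m=-2) = 0.09742 + 0.03573j   from Y*(Ω₁)=-0.31661 - 0.20151j, Y(Ω₂)=-0.27011 + 0.05905j
  term(m=-1) = -0.04404 - 0.00782j   from Y*(Ω₁)=-0.03590 + 0.12326j, Y(Ω₂)=0.03743 + 0.34644j
  term(m=+0) = 0.01340 + 0.00000j   from Y*(Ω₁)=-0.28850 + 0.00000j, Y(Ω₂)=-0.04646 + 0.00000j
  term(m=+1) = -0.04404 + 0.00782j   from Y*(Ω₁)=0.03590 + 0.12326j, Y(Ω₂)=-0.03743 + 0.34644j
  term(m=+2) = 0.09742 - 0.03573j   from Y*(Ω₁)=-0.31661 + 0.20151j, Y(Ω₂)=-0.27011 - 0.05905j
Accumulated sum 0.12015 + 0.00000j; after 4π/(2l+1) scaling, 0.30196 + 0.00000j ⇒ P_2 = 0.301963

0.301963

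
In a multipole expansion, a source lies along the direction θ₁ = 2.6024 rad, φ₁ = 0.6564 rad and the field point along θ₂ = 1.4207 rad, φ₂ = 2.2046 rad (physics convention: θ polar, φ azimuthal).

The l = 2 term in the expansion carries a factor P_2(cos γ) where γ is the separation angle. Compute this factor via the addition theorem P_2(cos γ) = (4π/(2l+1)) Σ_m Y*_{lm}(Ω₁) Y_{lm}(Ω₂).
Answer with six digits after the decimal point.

-0.479520

Term-by-term m-sum for l=2 (normalisation 4π/5 = 2.513274):
  m=-2: +0.025982+0.098461i × -0.112749+0.360413i = -0.038416-0.001737i  (running Σ = -0.038416-0.001737i)
  m=-1: -0.269650-0.207725i × -0.067644-0.092039i = -0.000878+0.038870i  (running Σ = -0.039294+0.037132i)
  m=0: +0.381349-0.000000i × -0.294235+0.000000i = -0.112206+0.000000i  (running Σ = -0.151501+0.037132i)
  m=1: +0.269650-0.207725i × +0.067644-0.092039i = -0.000878-0.038870i  (running Σ = -0.152379-0.001737i)
  m=2: +0.025982-0.098461i × -0.112749-0.360413i = -0.038416+0.001737i  (running Σ = -0.190795+0.000000i)
Σ over m = -0.190795+0.000000i; ×(4π/5) → -0.479520+0.000000i. Real part: -0.479520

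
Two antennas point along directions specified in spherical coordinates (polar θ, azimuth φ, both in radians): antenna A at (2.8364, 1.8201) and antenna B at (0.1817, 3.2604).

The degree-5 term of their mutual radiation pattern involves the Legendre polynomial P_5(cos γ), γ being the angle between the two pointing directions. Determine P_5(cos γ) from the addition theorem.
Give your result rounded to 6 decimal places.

Addition theorem: P_5(cos γ) = (4π/11) Σ_m Y*_{lm}(Ω₁) Y_{lm}(Ω₂), m = −5…5:
  m=-5: -0.001078+0.000362i × -0.000074+0.000050i = +0.000000-0.000000i  (running Σ = +0.000000-0.000000i)
  m=-4: -0.006192-0.009585i × +0.001369-0.000704i = -0.000015-0.000009i  (running Σ = -0.000015-0.000009i)
  m=-3: +0.045877-0.049452i × -0.014741+0.005489i = -0.000405+0.000981i  (running Σ = -0.000420+0.000972i)
  m=-2: +0.221633+0.120678i × +0.100617-0.024368i = +0.025241+0.006741i  (running Σ = +0.024821+0.007713i)
  m=-1: -0.133994+0.526293i × -0.408485+0.048761i = +0.029072-0.221516i  (running Σ = +0.053893-0.213803i)
  m=0: -0.385672-0.000000i × +0.717595+0.000000i = -0.276756-0.000000i  (running Σ = -0.222863-0.213803i)
  m=1: +0.133994+0.526293i × +0.408485+0.048761i = +0.029072+0.221516i  (running Σ = -0.193791+0.007713i)
  m=2: +0.221633-0.120678i × +0.100617+0.024368i = +0.025241-0.006741i  (running Σ = -0.168550+0.000972i)
  m=3: -0.045877-0.049452i × +0.014741+0.005489i = -0.000405-0.000981i  (running Σ = -0.168955-0.000009i)
  m=4: -0.006192+0.009585i × +0.001369+0.000704i = -0.000015+0.000009i  (running Σ = -0.168970-0.000000i)
  m=5: +0.001078+0.000362i × +0.000074+0.000050i = +0.000000+0.000000i  (running Σ = -0.168970+0.000000i)
Total Σ_m = -0.168970+0.000000i. Multiply by 1.142397: -0.193031+0.000000i. P_5(cos γ) = -0.193031

-0.193031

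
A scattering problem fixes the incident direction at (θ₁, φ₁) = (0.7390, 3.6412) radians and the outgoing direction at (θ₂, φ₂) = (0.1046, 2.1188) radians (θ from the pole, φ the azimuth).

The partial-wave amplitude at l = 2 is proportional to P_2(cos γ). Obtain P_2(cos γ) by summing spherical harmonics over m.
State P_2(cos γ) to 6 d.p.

Summing Y*_{l m}(θ₁,φ₁)·Y_{l m}(θ₂,φ₂) over m ∈ [−2, 2]; prefactor 4π/(2·2+1) = 2.513274:
  [-2]  conj(Y_{2,-2})(Ω₁) = 0.09480 + 0.14739j ; Y_{2,-2}(Ω₂) = -0.00193 + 0.00375j ; Δ = -0.00073 + 0.00007j
  [-1]  conj(Y_{2,-1})(Ω₁) = -0.33760 - 0.18426j ; Y_{2,-1}(Ω₂) = -0.04179 - 0.06847j ; Δ = 0.00149 + 0.03082j
  [+0]  conj(Y_{2,0})(Ω₁) = 0.20153 + 0.00000j ; Y_{2,0}(Ω₂) = 0.62047 + 0.00000j ; Δ = 0.12505 + 0.00000j
  [+1]  conj(Y_{2,1})(Ω₁) = 0.33760 - 0.18426j ; Y_{2,1}(Ω₂) = 0.04179 - 0.06847j ; Δ = 0.00149 - 0.03082j
  [+2]  conj(Y_{2,2})(Ω₁) = 0.09480 - 0.14739j ; Y_{2,2}(Ω₂) = -0.00193 - 0.00375j ; Δ = -0.00073 - 0.00007j
Σ over m = 0.12656 + 0.00000j; ×(4π/5) → 0.31808 + 0.00000j. Real part: 0.318084

0.318084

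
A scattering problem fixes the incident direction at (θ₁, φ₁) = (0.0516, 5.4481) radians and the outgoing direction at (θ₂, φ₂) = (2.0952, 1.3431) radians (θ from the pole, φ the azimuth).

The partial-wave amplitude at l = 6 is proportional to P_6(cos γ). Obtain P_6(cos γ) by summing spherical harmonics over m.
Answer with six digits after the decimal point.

0.302414

Expand P_6 via completeness: Σ_{m} conj(Y_{6,m}) at Ω₁ times Y_{6,m} at Ω₂ —
  m=-6: Y*=(0.000000, 0.000000)  Y=(-0.041296, -0.198993)  product (0.000000, -0.000000)
  m=-5: Y*=(-0.000000, 0.000001)  Y=(-0.369757, 0.170615)  product (0.000000, -0.000000)
  m=-4: Y*=(-0.000025, 0.000005)  Y=(0.215876, 0.278146)  product (-0.000007, -0.000006)
  m=-3: Y*=(-0.000572, -0.000423)  Y=(-0.032357, 0.039761)  product (0.000035, -0.000009)
  m=-2: Y*=(-0.001364, -0.013684)  Y=(0.315287, 0.154404)  product (0.001683, -0.004525)
  m=-1: Y*=(0.112569, -0.124351)  Y=(0.018013, -0.077737)  product (-0.007639, -0.010991)
  m=+0: Y*=(0.988867, -0.000000)  Y=(0.328360, 0.000000)  product (0.324705, 0.000000)
  m=+1: Y*=(-0.112569, -0.124351)  Y=(-0.018013, -0.077737)  product (-0.007639, 0.010991)
  m=+2: Y*=(-0.001364, 0.013684)  Y=(0.315287, -0.154404)  product (0.001683, 0.004525)
  m=+3: Y*=(0.000572, -0.000423)  Y=(0.032357, 0.039761)  product (0.000035, 0.000009)
  m=+4: Y*=(-0.000025, -0.000005)  Y=(0.215876, -0.278146)  product (-0.000007, 0.000006)
  m=+5: Y*=(0.000000, 0.000001)  Y=(0.369757, 0.170615)  product (0.000000, 0.000000)
  m=+6: Y*=(0.000000, -0.000000)  Y=(-0.041296, 0.198993)  product (0.000000, 0.000000)
Σ over m = (0.312850, 0.000000); ×(4π/13) → (0.302414, 0.000000). Real part: 0.302414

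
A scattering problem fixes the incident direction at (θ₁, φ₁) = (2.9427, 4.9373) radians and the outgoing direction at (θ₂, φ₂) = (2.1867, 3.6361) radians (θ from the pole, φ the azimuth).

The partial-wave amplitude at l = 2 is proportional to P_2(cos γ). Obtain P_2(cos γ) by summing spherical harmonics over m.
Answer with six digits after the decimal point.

0.056802

Expand P_2 via completeness: Σ_{m} conj(Y_{2,m}) at Ω₁ times Y_{2,m} at Ω₂ —
  [-2]  conj(Y_{2,-2})(Ω₁) = -0.013580-0.006557i ; Y_{2,-2}(Ω₂) = +0.141424-0.215022i ; Δ = -0.003330+0.001993i
  [-1]  conj(Y_{2,-1})(Ω₁) = -0.033371+0.145865i ; Y_{2,-1}(Ω₂) = +0.320651-0.172892i ; Δ = +0.014518+0.052541i
  [+0]  conj(Y_{2,0})(Ω₁) = +0.593845-0.000000i ; Y_{2,0}(Ω₂) = +0.000378+0.000000i ; Δ = +0.000225+0.000000i
  [+1]  conj(Y_{2,1})(Ω₁) = +0.033371+0.145865i ; Y_{2,1}(Ω₂) = -0.320651-0.172892i ; Δ = +0.014518-0.052541i
  [+2]  conj(Y_{2,2})(Ω₁) = -0.013580+0.006557i ; Y_{2,2}(Ω₂) = +0.141424+0.215022i ; Δ = -0.003330-0.001993i
Total Σ_m = +0.022601-0.000000i. Multiply by 2.513274: +0.056802-0.000000i. P_2(cos γ) = 0.056802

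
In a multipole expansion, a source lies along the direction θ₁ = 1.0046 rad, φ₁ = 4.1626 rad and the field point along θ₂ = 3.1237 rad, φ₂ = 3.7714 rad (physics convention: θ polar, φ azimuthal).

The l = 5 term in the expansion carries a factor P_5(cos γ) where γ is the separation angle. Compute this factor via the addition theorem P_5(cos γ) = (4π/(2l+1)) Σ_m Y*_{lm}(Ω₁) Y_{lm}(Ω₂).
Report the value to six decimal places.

Expand P_5 via completeness: Σ_{m} conj(Y_{5,m}) at Ω₁ times Y_{5,m} at Ω₂ —
  [-5]  conj(Y_{5,-5})(Ω₁) = -0.07603 + 0.18359j ; Y_{5,-5}(Ω₂) = 0.00000 - 0.00000j ; Δ = -0.00000 + 0.00000j
  [-4]  conj(Y_{5,-4})(Ω₁) = -0.23478 - 0.32312j ; Y_{5,-4}(Ω₂) = 0.00000 + 0.00000j ; Δ = -0.00000 - 0.00000j
  [-3]  conj(Y_{5,-3})(Ω₁) = 0.32957 - 0.02595j ; Y_{5,-3}(Ω₂) = 0.00000 + 0.00002j ; Δ = 0.00000 + 0.00000j
  [-2]  conj(Y_{5,-2})(Ω₁) = 0.04020 - 0.07889j ; Y_{5,-2}(Ω₂) = -0.00033 + 0.00103j ; Δ = 0.00007 + 0.00007j
  [-1]  conj(Y_{5,-1})(Ω₁) = 0.18215 + 0.29724j ; Y_{5,-1}(Ω₂) = -0.03701 + 0.02697j ; Δ = -0.01476 - 0.00609j
  [+0]  conj(Y_{5,0})(Ω₁) = 0.00463 + 0.00000j ; Y_{5,0}(Ω₂) = -0.93336 + 0.00000j ; Δ = -0.00432 + 0.00000j
  [+1]  conj(Y_{5,1})(Ω₁) = -0.18215 + 0.29724j ; Y_{5,1}(Ω₂) = 0.03701 + 0.02697j ; Δ = -0.01476 + 0.00609j
  [+2]  conj(Y_{5,2})(Ω₁) = 0.04020 + 0.07889j ; Y_{5,2}(Ω₂) = -0.00033 - 0.00103j ; Δ = 0.00007 - 0.00007j
  [+3]  conj(Y_{5,3})(Ω₁) = -0.32957 - 0.02595j ; Y_{5,3}(Ω₂) = -0.00000 + 0.00002j ; Δ = 0.00000 - 0.00000j
  [+4]  conj(Y_{5,4})(Ω₁) = -0.23478 + 0.32312j ; Y_{5,4}(Ω₂) = 0.00000 - 0.00000j ; Δ = -0.00000 + 0.00000j
  [+5]  conj(Y_{5,5})(Ω₁) = 0.07603 + 0.18359j ; Y_{5,5}(Ω₂) = -0.00000 - 0.00000j ; Δ = -0.00000 - 0.00000j
Total Σ_m = -0.03370 - 0.00000j. Multiply by 1.142397: -0.03849 - 0.00000j. P_5(cos γ) = -0.038495

-0.038495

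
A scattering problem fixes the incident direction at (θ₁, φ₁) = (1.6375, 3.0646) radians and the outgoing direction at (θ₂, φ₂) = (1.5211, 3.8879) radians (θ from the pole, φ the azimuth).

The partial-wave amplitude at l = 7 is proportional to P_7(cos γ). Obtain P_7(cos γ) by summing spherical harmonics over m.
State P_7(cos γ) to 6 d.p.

0.223012

Expand P_7 via completeness: Σ_{m} conj(Y_{7,m}) at Ω₁ times Y_{7,m} at Ω₂ —
  term(m=-7) = (0.211784, 0.121283)   from Y*(Ω₁)=(-0.422522, 0.252669), Y(Ω₂)=(-0.242768, -0.432222)
  term(m=-6) = (-0.002559, -0.011060)   from Y*(Ω₁)=(-0.110156, 0.054845), Y(Ω₂)=(-0.021440, 0.089730)
  term(m=-5) = (-0.067733, 0.099884)   from Y*(Ω₁)=(0.316885, -0.128395), Y(Ω₂)=(-0.293309, 0.196363)
  term(m=-4) = (0.015181, -0.002319)   from Y*(Ω₁)=(0.135932, -0.043239), Y(Ω₂)=(0.106349, 0.016766)
  term(m=-3) = (-0.072914, -0.057968)   from Y*(Ω₁)=(-0.289868, 0.068170), Y(Ω₂)=(0.193794, 0.245555)
  term(m=-2) = (0.001303, 0.017159)   from Y*(Ω₁)=(-0.148907, 0.023112), Y(Ω₂)=(0.008919, -0.113849)
  term(m=-1) = (0.056921, -0.061408)   from Y*(Ω₁)=(0.280223, -0.021618), Y(Ω₂)=(0.218730, -0.202264)
  term(m=+0) = (-0.017763, 0.000000)   from Y*(Ω₁)=(0.152993, -0.000000), Y(Ω₂)=(-0.116100, 0.000000)
  term(m=+1) = (0.056921, 0.061408)   from Y*(Ω₁)=(-0.280223, -0.021618), Y(Ω₂)=(-0.218730, -0.202264)
  term(m=+2) = (0.001303, -0.017159)   from Y*(Ω₁)=(-0.148907, -0.023112), Y(Ω₂)=(0.008919, 0.113849)
  term(m=+3) = (-0.072914, 0.057968)   from Y*(Ω₁)=(0.289868, 0.068170), Y(Ω₂)=(-0.193794, 0.245555)
  term(m=+4) = (0.015181, 0.002319)   from Y*(Ω₁)=(0.135932, 0.043239), Y(Ω₂)=(0.106349, -0.016766)
  term(m=+5) = (-0.067733, -0.099884)   from Y*(Ω₁)=(-0.316885, -0.128395), Y(Ω₂)=(0.293309, 0.196363)
  term(m=+6) = (-0.002559, 0.011060)   from Y*(Ω₁)=(-0.110156, -0.054845), Y(Ω₂)=(-0.021440, -0.089730)
  term(m=+7) = (0.211784, -0.121283)   from Y*(Ω₁)=(0.422522, 0.252669), Y(Ω₂)=(0.242768, -0.432222)
Accumulated sum (0.266201, 0.000000); after 4π/(2l+1) scaling, (0.223012, 0.000000) ⇒ P_7 = 0.223012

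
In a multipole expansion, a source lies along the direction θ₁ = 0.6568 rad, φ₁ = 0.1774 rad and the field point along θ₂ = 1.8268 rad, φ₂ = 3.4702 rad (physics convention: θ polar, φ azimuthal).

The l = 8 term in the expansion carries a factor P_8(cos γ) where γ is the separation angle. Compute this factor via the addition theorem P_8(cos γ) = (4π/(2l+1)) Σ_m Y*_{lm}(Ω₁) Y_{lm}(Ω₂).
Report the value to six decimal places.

Term-by-term m-sum for l=8 (normalisation 4π/17 = 0.739198):
  m=-8: Y*=+0.001504+0.009843i  Y=-0.344566-0.193975i  product +0.001391-0.003683i
  m=-7: Y*=+0.016691+0.048889i  Y=-0.275912-0.308648i  product +0.010484-0.018641i
  m=-6: Y*=+0.079542+0.143413i  Y=+0.004602+0.010858i  product -0.001191+0.001524i
  m=-5: Y*=+0.221232+0.271464i  Y=+0.025667+0.354677i  product -0.090604+0.085434i
  m=-4: Y*=+0.366034+0.314362i  Y=-0.030042+0.114605i  product -0.047024+0.032505i
  m=-3: Y*=+0.276023+0.162543i  Y=+0.165113-0.249302i  product +0.086097-0.041975i
  m=-2: Y*=-0.143654-0.053221i  Y=+0.135197-0.104325i  product -0.024974+0.007791i
  m=-1: Y*=-0.399664-0.071654i  Y=-0.254590+0.086807i  product +0.107970-0.016451i
  m=+0: Y*=+0.026923-0.000000i  Y=-0.184975+0.000000i  product -0.004980+0.000000i
  m=+1: Y*=+0.399664-0.071654i  Y=+0.254590+0.086807i  product +0.107970+0.016451i
  m=+2: Y*=-0.143654+0.053221i  Y=+0.135197+0.104325i  product -0.024974-0.007791i
  m=+3: Y*=-0.276023+0.162543i  Y=-0.165113-0.249302i  product +0.086097+0.041975i
  m=+4: Y*=+0.366034-0.314362i  Y=-0.030042-0.114605i  product -0.047024-0.032505i
  m=+5: Y*=-0.221232+0.271464i  Y=-0.025667+0.354677i  product -0.090604-0.085434i
  m=+6: Y*=+0.079542-0.143413i  Y=+0.004602-0.010858i  product -0.001191-0.001524i
  m=+7: Y*=-0.016691+0.048889i  Y=+0.275912-0.308648i  product +0.010484+0.018641i
  m=+8: Y*=+0.001504-0.009843i  Y=-0.344566+0.193975i  product +0.001391+0.003683i
Σ over m = +0.079321+0.000000i; ×(4π/17) → +0.058634+0.000000i. Real part: 0.058634

0.058634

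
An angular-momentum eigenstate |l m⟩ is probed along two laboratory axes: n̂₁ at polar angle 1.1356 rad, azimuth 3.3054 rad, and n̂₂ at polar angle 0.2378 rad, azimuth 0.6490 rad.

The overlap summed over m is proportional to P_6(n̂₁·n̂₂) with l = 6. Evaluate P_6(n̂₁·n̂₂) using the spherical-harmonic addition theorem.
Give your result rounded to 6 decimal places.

Addition theorem: P_6(cos γ) = (4π/13) Σ_m Y*_{lm}(Ω₁) Y_{lm}(Ω₂), m = −6…6:
  [-6]  conj(Y_{6,-6})(Ω₁) = (0.148964, 0.223470) ; Y_{6,-6}(Ω₂) = (-0.000060, 0.000056) ; Δ = (-0.000022, -0.000005)
  [-5]  conj(Y_{6,-5})(Ω₁) = (-0.295394, -0.315968) ; Y_{6,-5}(Ω₂) = (-0.001173, 0.000122) ; Δ = (0.000385, 0.000335)
  [-4]  conj(Y_{6,-4})(Ω₁) = (0.182683, 0.140390) ; Y_{6,-4}(Ω₂) = (-0.008818, -0.005353) ; Δ = (-0.000859, -0.002216)
  [-3]  conj(Y_{6,-3})(Ω₁) = (0.188635, 0.100960) ; Y_{6,-3}(Ω₂) = (-0.022466, -0.056874) ; Δ = (0.001504, -0.012997)
  [-2]  conj(Y_{6,-2})(Ω₁) = (-0.293317, -0.099687) ; Y_{6,-2}(Ω₂) = (0.065435, -0.233887) ; Δ = (-0.042509, 0.062080)
  [-1]  conj(Y_{6,-1})(Ω₁) = (-0.110383, -0.018245) ; Y_{6,-1}(Ω₂) = (0.458653, -0.347947) ; Δ = (-0.056976, 0.030039)
  [+0]  conj(Y_{6,0})(Ω₁) = (0.318381, -0.000000) ; Y_{6,0}(Ω₂) = (0.495967, 0.000000) ; Δ = (0.157906, 0.000000)
  [+1]  conj(Y_{6,1})(Ω₁) = (0.110383, -0.018245) ; Y_{6,1}(Ω₂) = (-0.458653, -0.347947) ; Δ = (-0.056976, -0.030039)
  [+2]  conj(Y_{6,2})(Ω₁) = (-0.293317, 0.099687) ; Y_{6,2}(Ω₂) = (0.065435, 0.233887) ; Δ = (-0.042509, -0.062080)
  [+3]  conj(Y_{6,3})(Ω₁) = (-0.188635, 0.100960) ; Y_{6,3}(Ω₂) = (0.022466, -0.056874) ; Δ = (0.001504, 0.012997)
  [+4]  conj(Y_{6,4})(Ω₁) = (0.182683, -0.140390) ; Y_{6,4}(Ω₂) = (-0.008818, 0.005353) ; Δ = (-0.000859, 0.002216)
  [+5]  conj(Y_{6,5})(Ω₁) = (0.295394, -0.315968) ; Y_{6,5}(Ω₂) = (0.001173, 0.000122) ; Δ = (0.000385, -0.000335)
  [+6]  conj(Y_{6,6})(Ω₁) = (0.148964, -0.223470) ; Y_{6,6}(Ω₂) = (-0.000060, -0.000056) ; Δ = (-0.000022, 0.000005)
Σ over m = (-0.039046, 0.000000); ×(4π/13) → (-0.037744, 0.000000). Real part: -0.037744

-0.037744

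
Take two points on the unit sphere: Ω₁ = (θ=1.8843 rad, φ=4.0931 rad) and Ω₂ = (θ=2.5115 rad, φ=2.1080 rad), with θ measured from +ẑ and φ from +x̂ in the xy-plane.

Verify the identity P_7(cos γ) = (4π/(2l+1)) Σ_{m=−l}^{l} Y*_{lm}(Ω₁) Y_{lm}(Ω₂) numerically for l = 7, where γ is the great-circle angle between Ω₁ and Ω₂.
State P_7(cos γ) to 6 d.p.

-0.051243

Expand P_7 via completeness: Σ_{m} conj(Y_{7,m}) at Ω₁ times Y_{7,m} at Ω₂ —
  m=-7: Y*=(-0.327650, -0.129868)  Y=(-0.007152, -0.010043)  product (0.001039, 0.004219)
  m=-6: Y*=(-0.358979, 0.232197)  Y=(-0.063049, 0.005158)  product (0.021436, -0.016492)
  m=-5: Y*=(-0.003049, 0.067492)  Y=(-0.085839, 0.175201)  product (-0.011563, -0.006328)
  m=-4: Y*=(-0.257298, -0.201526)  Y=(0.214244, 0.328424)  product (0.011061, -0.127678)
  m=-3: Y*=(-0.181168, 0.053485)  Y=(0.471631, -0.019260)  product (-0.084414, 0.028715)
  m=-2: Y*=(0.083044, -0.240703)  Y=(0.086382, -0.159487)  product (-0.031216, -0.034037)
  m=-1: Y*=(-0.131590, -0.184600)  Y=(0.163152, 0.273913)  product (0.029095, -0.066162)
  m=+0: Y*=(0.230395, -0.000000)  Y=(0.294953, 0.000000)  product (0.067956, 0.000000)
  m=+1: Y*=(0.131590, -0.184600)  Y=(-0.163152, 0.273913)  product (0.029095, 0.066162)
  m=+2: Y*=(0.083044, 0.240703)  Y=(0.086382, 0.159487)  product (-0.031216, 0.034037)
  m=+3: Y*=(0.181168, 0.053485)  Y=(-0.471631, -0.019260)  product (-0.084414, -0.028715)
  m=+4: Y*=(-0.257298, 0.201526)  Y=(0.214244, -0.328424)  product (0.011061, 0.127678)
  m=+5: Y*=(0.003049, 0.067492)  Y=(0.085839, 0.175201)  product (-0.011563, 0.006328)
  m=+6: Y*=(-0.358979, -0.232197)  Y=(-0.063049, -0.005158)  product (0.021436, 0.016492)
  m=+7: Y*=(0.327650, -0.129868)  Y=(0.007152, -0.010043)  product (0.001039, -0.004219)
Σ over m = (-0.061167, 0.000000); ×(4π/15) → (-0.051243, 0.000000). Real part: -0.051243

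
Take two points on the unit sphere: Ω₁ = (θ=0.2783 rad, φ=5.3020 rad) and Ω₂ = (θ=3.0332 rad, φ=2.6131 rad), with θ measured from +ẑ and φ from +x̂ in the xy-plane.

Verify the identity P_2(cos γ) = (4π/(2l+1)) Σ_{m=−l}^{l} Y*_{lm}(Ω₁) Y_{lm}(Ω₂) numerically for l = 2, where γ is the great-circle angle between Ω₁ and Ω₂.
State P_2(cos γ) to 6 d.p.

0.948274

Term-by-term m-sum for l=2 (normalisation 4π/5 = 2.513274):
  m=-2: (-0.011126, -0.026946) × (0.002222, 0.003937) = (0.000081, -0.000104)  (running Σ = (0.000081, -0.000104))
  m=-1: (0.113470, -0.169614) × (0.071749, 0.041894) = (0.015247, -0.007416)  (running Σ = (0.015328, -0.007520))
  m=0: (0.559374, -0.000000) × (0.619710, 0.000000) = (0.346649, 0.000000)  (running Σ = (0.361978, -0.007520))
  m=1: (-0.113470, -0.169614) × (-0.071749, 0.041894) = (0.015247, 0.007416)  (running Σ = (0.377225, -0.000104))
  m=2: (-0.011126, 0.026946) × (0.002222, -0.003937) = (0.000081, 0.000104)  (running Σ = (0.377306, 0.000000))
Σ over m = (0.377306, 0.000000); ×(4π/5) → (0.948274, 0.000000). Real part: 0.948274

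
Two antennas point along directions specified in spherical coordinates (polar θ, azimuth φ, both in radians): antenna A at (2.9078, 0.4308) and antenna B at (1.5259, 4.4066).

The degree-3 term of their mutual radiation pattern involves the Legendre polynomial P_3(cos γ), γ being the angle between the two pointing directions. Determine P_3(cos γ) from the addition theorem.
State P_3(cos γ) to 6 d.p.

Summing Y*_{l m}(θ₁,φ₁)·Y_{l m}(θ₂,φ₂) over m ∈ [−3, 3]; prefactor 4π/(2·3+1) = 1.795196:
  m=-3: 0.00143 + 0.00499j × 0.33028 - 0.25287j = 0.00173 + 0.00129j  (running Σ = 0.00173 + 0.00129j)
  m=-2: -0.03475 - 0.04049j × -0.03748 - 0.02628j = 0.00024 + 0.00243j  (running Σ = 0.00197 + 0.00372j)
  m=-1: 0.25386 + 0.11667j × 0.09622 - 0.30478j = 0.05998 - 0.06615j  (running Σ = 0.06195 - 0.06243j)
  m=0: -0.62863 + 0.00000j × -0.05008 + 0.00000j = 0.03148 + 0.00000j  (running Σ = 0.09343 - 0.06243j)
  m=1: -0.25386 + 0.11667j × -0.09622 - 0.30478j = 0.05998 + 0.06615j  (running Σ = 0.15342 + 0.00372j)
  m=2: -0.03475 + 0.04049j × -0.03748 + 0.02628j = 0.00024 - 0.00243j  (running Σ = 0.15366 + 0.00129j)
  m=3: -0.00143 + 0.00499j × -0.33028 - 0.25287j = 0.00173 - 0.00129j  (running Σ = 0.15539 + 0.00000j)
Accumulated sum 0.15539 + 0.00000j; after 4π/(2l+1) scaling, 0.27896 + 0.00000j ⇒ P_3 = 0.278955

0.278955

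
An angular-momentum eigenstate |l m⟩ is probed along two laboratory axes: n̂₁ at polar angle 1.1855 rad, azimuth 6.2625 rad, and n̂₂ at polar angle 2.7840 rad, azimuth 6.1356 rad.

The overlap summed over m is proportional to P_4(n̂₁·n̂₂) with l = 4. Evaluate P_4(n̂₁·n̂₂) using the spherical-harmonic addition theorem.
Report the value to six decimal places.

0.371559

Expand P_4 via completeness: Σ_{m} conj(Y_{4,m}) at Ω₁ times Y_{4,m} at Ω₂ —
  m=-4: Y*=(0.325229, -0.026971)  Y=(0.005518, 0.003697)  product (0.001894, 0.001054)
  m=-3: Y*=(0.373636, -0.023216)  Y=(-0.045431, -0.021541)  product (-0.017475, -0.006994)
  m=-2: Y*=(-0.003227, 0.000134)  Y=(0.201641, 0.061309)  product (-0.000659, -0.000171)
  m=-1: Y*=(-0.331316, 0.006854)  Y=(-0.482135, -0.071677)  product (0.160230, 0.020443)
  m=+0: Y*=(-0.057041, -0.000000)  Y=(0.383449, 0.000000)  product (-0.021872, -0.000000)
  m=+1: Y*=(0.331316, 0.006854)  Y=(0.482135, -0.071677)  product (0.160230, -0.020443)
  m=+2: Y*=(-0.003227, -0.000134)  Y=(0.201641, -0.061309)  product (-0.000659, 0.000171)
  m=+3: Y*=(-0.373636, -0.023216)  Y=(0.045431, -0.021541)  product (-0.017475, 0.006994)
  m=+4: Y*=(0.325229, 0.026971)  Y=(0.005518, -0.003697)  product (0.001894, -0.001054)
Σ over m = (0.266110, -0.000000); ×(4π/9) → (0.371559, -0.000000). Real part: 0.371559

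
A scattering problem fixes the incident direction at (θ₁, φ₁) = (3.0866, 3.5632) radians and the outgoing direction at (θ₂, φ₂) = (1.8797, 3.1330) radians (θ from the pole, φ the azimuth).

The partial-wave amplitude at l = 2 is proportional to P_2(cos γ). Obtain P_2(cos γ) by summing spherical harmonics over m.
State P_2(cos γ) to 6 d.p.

Term-by-term m-sum for l=2 (normalisation 4π/5 = 2.513274):
  m=-2: Y*=(0.000776, 0.000871)  Y=(0.350521, 0.006024)  product (0.000267, 0.000310)
  m=-1: Y*=(0.038686, 0.017351)  Y=(0.223741, 0.001923)  product (0.008622, 0.003956)
  m=+0: Y*=(0.627925, -0.000000)  Y=(-0.227942, 0.000000)  product (-0.143130, 0.000000)
  m=+1: Y*=(-0.038686, 0.017351)  Y=(-0.223741, 0.001923)  product (0.008622, -0.003956)
  m=+2: Y*=(0.000776, -0.000871)  Y=(0.350521, -0.006024)  product (0.000267, -0.000310)
Accumulated sum (-0.125352, 0.000000); after 4π/(2l+1) scaling, (-0.315044, 0.000000) ⇒ P_2 = -0.315044

-0.315044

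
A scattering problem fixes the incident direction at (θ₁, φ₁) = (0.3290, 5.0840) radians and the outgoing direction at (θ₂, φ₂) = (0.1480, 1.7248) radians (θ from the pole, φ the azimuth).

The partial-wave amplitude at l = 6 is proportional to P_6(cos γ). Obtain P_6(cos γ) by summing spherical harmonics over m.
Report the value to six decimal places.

-0.293812

Term-by-term m-sum for l=6 (normalisation 4π/13 = 0.966644):
  term(m=-6) = 0.00000 + 0.00000j   from Y*(Ω₁)=0.00034 - 0.00043j, Y(Ω₂)=-0.00000 + 0.00000j
  term(m=-5) = -0.00000 - 0.00000j   from Y*(Ω₁)=0.00535 + 0.00158j, Y(Ω₂)=-0.00008 - 0.00008j
  term(m=-4) = 0.00004 + 0.00004j   from Y*(Ω₁)=0.00290 + 0.03429j, Y(Ω₂)=0.00134 - 0.00095j
  term(m=-3) = -0.00181 - 0.00139j   from Y*(Ω₁)=-0.12791 + 0.06273j, Y(Ω₂)=0.00715 + 0.01435j
  term(m=-2) = 0.03710 + 0.01725j   from Y*(Ω₁)=-0.28410 - 0.26110j, Y(Ω₂)=-0.10104 + 0.03214j
  term(m=-1) = -0.24597 - 0.05439j   from Y*(Ω₁)=0.21048 - 0.54008j, Y(Ω₂)=-0.06666 - 0.42945j
  term(m=+0) = 0.11734 + 0.00000j   from Y*(Ω₁)=0.14740 + 0.00000j, Y(Ω₂)=0.79609 + 0.00000j
  term(m=+1) = -0.24597 + 0.05439j   from Y*(Ω₁)=-0.21048 - 0.54008j, Y(Ω₂)=0.06666 - 0.42945j
  term(m=+2) = 0.03710 - 0.01725j   from Y*(Ω₁)=-0.28410 + 0.26110j, Y(Ω₂)=-0.10104 - 0.03214j
  term(m=+3) = -0.00181 + 0.00139j   from Y*(Ω₁)=0.12791 + 0.06273j, Y(Ω₂)=-0.00715 + 0.01435j
  term(m=+4) = 0.00004 - 0.00004j   from Y*(Ω₁)=0.00290 - 0.03429j, Y(Ω₂)=0.00134 + 0.00095j
  term(m=+5) = -0.00000 + 0.00000j   from Y*(Ω₁)=-0.00535 + 0.00158j, Y(Ω₂)=0.00008 - 0.00008j
  term(m=+6) = 0.00000 - 0.00000j   from Y*(Ω₁)=0.00034 + 0.00043j, Y(Ω₂)=-0.00000 - 0.00000j
Σ over m = -0.30395 + 0.00000j; ×(4π/13) → -0.29381 + 0.00000j. Real part: -0.293812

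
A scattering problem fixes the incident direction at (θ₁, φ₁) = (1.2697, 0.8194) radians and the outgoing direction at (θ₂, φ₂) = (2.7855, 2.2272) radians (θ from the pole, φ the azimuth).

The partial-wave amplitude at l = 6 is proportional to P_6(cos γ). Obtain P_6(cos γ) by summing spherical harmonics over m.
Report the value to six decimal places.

Expand P_6 via completeness: Σ_{m} conj(Y_{6,m}) at Ω₁ times Y_{6,m} at Ω₂ —
  m=-6: (0.074253, -0.358901) × (0.000606, -0.000620) = (-0.000178, -0.000264)  (running Σ = (-0.000178, -0.000264))
  m=-5: (-0.227596, -0.321931) × (-0.001130, -0.007997) = (-0.002317, 0.002184)  (running Σ = (-0.002495, 0.001920))
  m=-4: (0.009564, 0.001309) × (-0.039709, -0.022524) = (-0.000350, -0.000267)  (running Σ = (-0.002845, 0.001653))
  m=-3: (0.265199, -0.215949) × (-0.158854, 0.066866) = (-0.027689, 0.052037)  (running Σ = (-0.030533, 0.053690))
  m=-2: (0.006618, -0.097167) × (-0.107593, 0.407750) = (0.038908, 0.013153)  (running Σ = (0.008374, 0.066843))
  m=-1: (0.208431, 0.223110) × (0.337818, 0.438521) = (-0.027427, 0.166772)  (running Σ = (-0.019052, 0.233615))
  m=0: (0.124305, -0.000000) × (0.047742, 0.000000) = (0.005935, 0.000000)  (running Σ = (-0.013118, 0.233615))
  m=1: (-0.208431, 0.223110) × (-0.337818, 0.438521) = (-0.027427, -0.166772)  (running Σ = (-0.040544, 0.066843))
  m=2: (0.006618, 0.097167) × (-0.107593, -0.407750) = (0.038908, -0.013153)  (running Σ = (-0.001636, 0.053690))
  m=3: (-0.265199, -0.215949) × (0.158854, 0.066866) = (-0.027689, -0.052037)  (running Σ = (-0.029325, 0.001653))
  m=4: (0.009564, -0.001309) × (-0.039709, 0.022524) = (-0.000350, 0.000267)  (running Σ = (-0.029675, 0.001920))
  m=5: (0.227596, -0.321931) × (0.001130, -0.007997) = (-0.002317, -0.002184)  (running Σ = (-0.031992, -0.000264))
  m=6: (0.074253, 0.358901) × (0.000606, 0.000620) = (-0.000178, 0.000264)  (running Σ = (-0.032170, -0.000000))
Accumulated sum (-0.032170, -0.000000); after 4π/(2l+1) scaling, (-0.031097, -0.000000) ⇒ P_6 = -0.031097

-0.031097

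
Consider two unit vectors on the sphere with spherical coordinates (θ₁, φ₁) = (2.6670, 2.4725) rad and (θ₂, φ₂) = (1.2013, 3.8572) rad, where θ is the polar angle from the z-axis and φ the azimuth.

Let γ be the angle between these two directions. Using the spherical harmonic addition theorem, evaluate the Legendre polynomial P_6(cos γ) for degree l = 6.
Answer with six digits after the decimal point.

0.008027

Summing Y*_{l m}(θ₁,φ₁)·Y_{l m}(θ₂,φ₂) over m ∈ [−6, 6]; prefactor 4π/(2·6+1) = 0.966644:
  m=-6: Y*=(-0.002827, 0.003371)  Y=(-0.129159, 0.290200)  product (-0.000613, -0.001256)
  m=-5: Y*=(-0.029049, 0.006006)  Y=(0.386202, -0.180142)  product (-0.010137, 0.007552)
  m=-4: Y*=(-0.107111, -0.053766)  Y=(-0.112732, -0.032314)  product (0.010337, 0.009522)
  m=-3: Y*=(-0.133303, -0.285758)  Y=(-0.162644, -0.250413)  product (-0.049877, 0.079858)
  m=-2: Y*=(0.116262, -0.490767)  Y=(-0.030983, 0.220530)  product (0.104626, 0.040845)
  m=-1: Y*=(0.252364, -0.199564)  Y=(-0.172618, 0.150062)  product (-0.013616, 0.072319)
  m=+0: Y*=(-0.298934, -0.000000)  Y=(0.244666, 0.000000)  product (-0.073139, -0.000000)
  m=+1: Y*=(-0.252364, -0.199564)  Y=(0.172618, 0.150062)  product (-0.013616, -0.072319)
  m=+2: Y*=(0.116262, 0.490767)  Y=(-0.030983, -0.220530)  product (0.104626, -0.040845)
  m=+3: Y*=(0.133303, -0.285758)  Y=(0.162644, -0.250413)  product (-0.049877, -0.079858)
  m=+4: Y*=(-0.107111, 0.053766)  Y=(-0.112732, 0.032314)  product (0.010337, -0.009522)
  m=+5: Y*=(0.029049, 0.006006)  Y=(-0.386202, -0.180142)  product (-0.010137, -0.007552)
  m=+6: Y*=(-0.002827, -0.003371)  Y=(-0.129159, -0.290200)  product (-0.000613, 0.001256)
Σ over m = (0.008304, 0.000000); ×(4π/13) → (0.008027, 0.000000). Real part: 0.008027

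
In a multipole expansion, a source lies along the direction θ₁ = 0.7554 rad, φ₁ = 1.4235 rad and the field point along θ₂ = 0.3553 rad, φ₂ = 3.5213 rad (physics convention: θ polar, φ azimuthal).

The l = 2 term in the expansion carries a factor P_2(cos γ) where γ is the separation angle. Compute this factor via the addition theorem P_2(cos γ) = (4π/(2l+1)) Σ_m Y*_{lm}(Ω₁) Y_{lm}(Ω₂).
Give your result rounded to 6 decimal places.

-0.025258

Expand P_2 via completeness: Σ_{m} conj(Y_{2,m}) at Ω₁ times Y_{2,m} at Ω₂ —
  m=-2: (-0.173735, 0.052715) × (0.033901, -0.032184) = (-0.004193, 0.007379)  (running Σ = (-0.004193, 0.007379))
  m=-1: (0.056589, 0.381404) × (-0.234016, 0.093389) = (-0.048862, -0.083970)  (running Σ = (-0.053055, -0.076591))
  m=0: (0.186062, -0.000000) × (0.516282, 0.000000) = (0.096061, 0.000000)  (running Σ = (0.043005, -0.076591))
  m=1: (-0.056589, 0.381404) × (0.234016, 0.093389) = (-0.048862, 0.083970)  (running Σ = (-0.005856, 0.007379))
  m=2: (-0.173735, -0.052715) × (0.033901, 0.032184) = (-0.004193, -0.007379)  (running Σ = (-0.010050, -0.000000))
Σ over m = (-0.010050, -0.000000); ×(4π/5) → (-0.025258, -0.000000). Real part: -0.025258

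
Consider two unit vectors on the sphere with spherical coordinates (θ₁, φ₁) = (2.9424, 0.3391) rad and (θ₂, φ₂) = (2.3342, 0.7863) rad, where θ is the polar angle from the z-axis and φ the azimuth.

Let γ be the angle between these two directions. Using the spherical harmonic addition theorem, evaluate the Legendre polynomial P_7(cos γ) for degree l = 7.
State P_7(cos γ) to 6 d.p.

-0.264926

Expand P_7 via completeness: Σ_{m} conj(Y_{7,m}) at Ω₁ times Y_{7,m} at Ω₂ —
  term(m=-7) = -0.000000-0.000000i   from Y*(Ω₁)=-0.000004+0.000004i, Y(Ω₂)=+0.036561+0.036103i
  term(m=-6) = -0.000018-0.000009i   from Y*(Ω₁)=+0.000049-0.000098i, Y(Ω₂)=-0.000996-0.183976i
  term(m=-5) = -0.000297-0.000379i   from Y*(Ω₁)=-0.000159+0.001269i, Y(Ω₂)=-0.265115+0.267517i
  term(m=-4) = -0.001006-0.004541i   from Y*(Ω₁)=-0.002227-0.010228i, Y(Ω₂)=+0.444341-0.001603i
  term(m=-3) = +0.002401-0.010290i   from Y*(Ω₁)=+0.032265+0.052215i, Y(Ω₂)=-0.122060-0.121401i
  term(m=-2) = -0.043041+0.053618i   from Y*(Ω₁)=-0.193258-0.155705i, Y(Ω₂)=-0.000500-0.277043i
  term(m=-1) = -0.170524+0.081785i   from Y*(Ω₁)=+0.575394+0.202956i, Y(Ω₂)=-0.218981+0.219377i
  term(m=+0) = +0.108740+0.000000i   from Y*(Ω₁)=-0.564075-0.000000i, Y(Ω₂)=-0.192775+0.000000i
  term(m=+1) = -0.170524-0.081785i   from Y*(Ω₁)=-0.575394+0.202956i, Y(Ω₂)=+0.218981+0.219377i
  term(m=+2) = -0.043041-0.053618i   from Y*(Ω₁)=-0.193258+0.155705i, Y(Ω₂)=-0.000500+0.277043i
  term(m=+3) = +0.002401+0.010290i   from Y*(Ω₁)=-0.032265+0.052215i, Y(Ω₂)=+0.122060-0.121401i
  term(m=+4) = -0.001006+0.004541i   from Y*(Ω₁)=-0.002227+0.010228i, Y(Ω₂)=+0.444341+0.001603i
  term(m=+5) = -0.000297+0.000379i   from Y*(Ω₁)=+0.000159+0.001269i, Y(Ω₂)=+0.265115+0.267517i
  term(m=+6) = -0.000018+0.000009i   from Y*(Ω₁)=+0.000049+0.000098i, Y(Ω₂)=-0.000996+0.183976i
  term(m=+7) = -0.000000+0.000000i   from Y*(Ω₁)=+0.000004+0.000004i, Y(Ω₂)=-0.036561+0.036103i
Total Σ_m = -0.316232+0.000000i. Multiply by 0.837758: -0.264926+0.000000i. P_7(cos γ) = -0.264926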